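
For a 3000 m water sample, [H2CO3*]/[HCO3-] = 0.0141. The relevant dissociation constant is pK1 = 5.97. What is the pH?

From K1 = [H⁺][HCO3-]/[H2CO3*]:  pH = pK1 − log₁₀([H2CO3*]/[HCO3-])
log₁₀(0.0141) = -1.851
pH = 5.97 − (-1.851) = 7.82

pH = 7.82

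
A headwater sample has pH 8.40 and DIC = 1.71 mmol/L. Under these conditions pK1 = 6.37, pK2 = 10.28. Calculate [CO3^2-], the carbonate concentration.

[CO3²⁻] = 0.0220 mmol/L

α₂ = 1 / (1 + [H⁺]/K2 + [H⁺]²/(K1K2)) = 1 / (1 + 10^+1.88 + 10^-0.15)
   = 1 / (1 + 75.858 + 0.70795) = 1/77.566 = 0.01289
[CO3²⁻] = α₂ × DIC = 0.01289 × 1.71 = 0.0220 mmol/L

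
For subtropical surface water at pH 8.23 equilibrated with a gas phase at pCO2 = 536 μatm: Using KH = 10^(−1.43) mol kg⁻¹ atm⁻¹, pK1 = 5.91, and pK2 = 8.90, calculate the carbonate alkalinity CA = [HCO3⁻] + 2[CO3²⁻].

CA = 5.94 mmol/kg

[CO2*] = KH · pCO2 = 10^(−1.43) × 536×10^-6 = 1.991×10^-5 mol/kg
α₀ = 1/(1 + K1/[H⁺] + K1K2/[H⁺]²) = 1/(1 + 10^+2.32 + 10^+1.65) = 0.003928
DIC = [CO2*]/α₀ = 1.991×10^-5 / 0.003928 = 5.070 mmol/kg
CA = (α₁ + 2α₂)·DIC = (0.8206 + 2×0.1754) × 5.070 = 5.94 mmol/kg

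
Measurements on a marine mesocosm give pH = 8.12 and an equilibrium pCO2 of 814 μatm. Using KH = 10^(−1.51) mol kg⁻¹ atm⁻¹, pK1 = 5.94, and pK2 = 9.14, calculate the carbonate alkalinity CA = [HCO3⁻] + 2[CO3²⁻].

[CO2*] = KH · pCO2 = 10^(−1.51) × 814×10^-6 = 2.516×10^-5 mol/kg
α₀ = 1/(1 + K1/[H⁺] + K1K2/[H⁺]²) = 1/(1 + 10^+2.18 + 10^+1.16) = 0.005995
DIC = [CO2*]/α₀ = 2.516×10^-5 / 0.005995 = 4.196 mmol/kg
CA = (α₁ + 2α₂)·DIC = (0.9074 + 2×0.08665) × 4.196 = 4.53 mmol/kg

CA = 4.53 mmol/kg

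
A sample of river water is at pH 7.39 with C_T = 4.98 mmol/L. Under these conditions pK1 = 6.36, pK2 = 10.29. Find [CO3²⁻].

α₂ = 1 / (1 + [H⁺]/K2 + [H⁺]²/(K1K2)) = 1 / (1 + 10^+2.90 + 10^+1.87)
   = 1 / (1 + 794.33 + 74.131) = 1/869.46 = 0.001150
[CO3²⁻] = α₂ × DIC = 0.001150 × 4.98 = 0.00573 mmol/L = 5.73 μmol/L

[CO3²⁻] = 5.73 μmol/L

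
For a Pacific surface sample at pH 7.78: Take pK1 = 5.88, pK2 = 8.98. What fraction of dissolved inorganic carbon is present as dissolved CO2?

α₀ = 0.0117

α₀ = 1 / (1 + K1/[H⁺] + K1K2/[H⁺]²) = 1 / (1 + 10^+1.90 + 10^+0.70)
   = 1 / (1 + 79.433 + 5.0119) = 1/85.445 = 0.01170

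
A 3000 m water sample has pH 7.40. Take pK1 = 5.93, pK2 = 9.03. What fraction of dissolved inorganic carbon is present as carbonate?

α₂ = 0.0222

α₂ = 1 / (1 + [H⁺]/K2 + [H⁺]²/(K1K2)) = 1 / (1 + 10^+1.63 + 10^+0.16)
   = 1 / (1 + 42.658 + 1.4454) = 1/45.103 = 0.02217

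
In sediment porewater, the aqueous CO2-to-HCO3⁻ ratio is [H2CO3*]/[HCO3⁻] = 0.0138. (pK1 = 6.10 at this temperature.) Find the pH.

From K1 = [H⁺][HCO3⁻]/[H2CO3*]:  pH = pK1 − log₁₀([H2CO3*]/[HCO3⁻])
log₁₀(0.0138) = -1.860
pH = 6.10 − (-1.860) = 7.96

pH = 7.96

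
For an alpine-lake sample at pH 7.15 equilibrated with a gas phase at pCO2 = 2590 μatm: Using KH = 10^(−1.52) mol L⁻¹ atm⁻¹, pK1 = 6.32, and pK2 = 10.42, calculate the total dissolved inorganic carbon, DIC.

[CO2*] = KH · pCO2 = 10^(−1.52) × 2590×10^-6 = 7.822×10^-5 mol/L
α₀ = 1/(1 + K1/[H⁺] + K1K2/[H⁺]²) = 1/(1 + 10^+0.83 + 10^-2.44) = 0.1288
DIC = [CO2*]/α₀ = 7.822×10^-5 / 0.1288 = 0.607 mmol/L

DIC = 0.607 mmol/L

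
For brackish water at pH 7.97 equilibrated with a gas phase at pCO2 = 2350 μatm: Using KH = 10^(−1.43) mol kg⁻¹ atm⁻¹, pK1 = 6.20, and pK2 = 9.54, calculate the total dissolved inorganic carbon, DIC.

DIC = 5.37 mmol/kg

[CO2*] = KH · pCO2 = 10^(−1.43) × 2350×10^-6 = 8.731×10^-5 mol/kg
α₀ = 1/(1 + K1/[H⁺] + K1K2/[H⁺]²) = 1/(1 + 10^+1.77 + 10^+0.20) = 0.01627
DIC = [CO2*]/α₀ = 8.731×10^-5 / 0.01627 = 5.37 mmol/kg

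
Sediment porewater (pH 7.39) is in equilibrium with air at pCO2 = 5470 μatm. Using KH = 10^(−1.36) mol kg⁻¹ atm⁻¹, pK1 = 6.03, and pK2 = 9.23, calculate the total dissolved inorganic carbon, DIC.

DIC = 5.79 mmol/kg

[CO2*] = KH · pCO2 = 10^(−1.36) × 5470×10^-6 = 2.388×10^-4 mol/kg
α₀ = 1/(1 + K1/[H⁺] + K1K2/[H⁺]²) = 1/(1 + 10^+1.36 + 10^-0.48) = 0.04125
DIC = [CO2*]/α₀ = 2.388×10^-4 / 0.04125 = 5.79 mmol/kg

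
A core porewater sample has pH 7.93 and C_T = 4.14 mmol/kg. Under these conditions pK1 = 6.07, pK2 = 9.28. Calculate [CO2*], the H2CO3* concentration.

α₀ = 1 / (1 + K1/[H⁺] + K1K2/[H⁺]²) = 1 / (1 + 10^+1.86 + 10^+0.51)
   = 1 / (1 + 72.444 + 3.2359) = 1/76.680 = 0.01304
[CO2*] = α₀ × DIC = 0.01304 × 4.14 = 0.0540 mmol/kg

[CO2*] = 0.0540 mmol/kg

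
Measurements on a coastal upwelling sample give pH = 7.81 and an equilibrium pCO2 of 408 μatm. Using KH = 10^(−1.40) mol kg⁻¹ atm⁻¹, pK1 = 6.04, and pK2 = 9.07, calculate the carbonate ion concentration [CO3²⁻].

[CO2*] = KH · pCO2 = 10^(−1.40) × 408×10^-6 = 1.624×10^-5 mol/kg
α₀ = 1/(1 + K1/[H⁺] + K1K2/[H⁺]²) = 1/(1 + 10^+1.77 + 10^+0.51) = 0.01584
DIC = [CO2*]/α₀ = 1.624×10^-5 / 0.01584 = 1.025 mmol/kg
[CO3²⁻] = α₂·DIC; α₂ = 0.05127, so [CO3²⁻] = 0.05127 × 1.025 = 0.0526 mmol/kg

[CO3²⁻] = 0.0526 mmol/kg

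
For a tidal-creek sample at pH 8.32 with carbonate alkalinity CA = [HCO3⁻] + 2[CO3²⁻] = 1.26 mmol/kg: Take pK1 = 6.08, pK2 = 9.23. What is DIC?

CA = [HCO3⁻] + 2[CO3²⁻] = (α₁ + 2α₂)·DIC
At pH 8.32: [H⁺]/K1 = 10^-2.24 = 0.0057544, K2/[H⁺] = 10^-0.91 = 0.12303
α₁ = 1/(1 + 0.0057544 + 0.12303) = 1/1.1288 = 0.8859; α₂ = α₁·K2/[H⁺] = 0.1090
α₁ + 2α₂ = 1.1039
DIC = CA / (α₁ + 2α₂) = 1.26 / 1.1039 = 1.14 mmol/kg

DIC = 1.14 mmol/kg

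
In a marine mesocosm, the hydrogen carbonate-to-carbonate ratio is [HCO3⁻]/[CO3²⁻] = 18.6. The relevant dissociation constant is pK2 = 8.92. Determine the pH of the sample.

pH = 7.65

From K2 = [H⁺][CO3²⁻]/[HCO3⁻]:  pH = pK2 − log₁₀([HCO3⁻]/[CO3²⁻])
log₁₀(18.6) = +1.270
pH = 8.92 − (+1.270) = 7.65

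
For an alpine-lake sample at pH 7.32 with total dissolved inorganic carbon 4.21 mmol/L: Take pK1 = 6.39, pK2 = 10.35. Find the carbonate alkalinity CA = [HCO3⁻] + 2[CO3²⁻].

CA = 3.77 mmol/L

CA = [HCO3⁻] + 2[CO3²⁻] = (α₁ + 2α₂)·DIC
At pH 7.32: [H⁺]/K1 = 10^-0.93 = 0.11749, K2/[H⁺] = 10^-3.03 = 0.00093325
α₁ = 1/(1 + 0.11749 + 0.00093325) = 1/1.1184 = 0.8941; α₂ = α₁·K2/[H⁺] = 0.0008344
α₁ + 2α₂ = 0.8958
CA = 0.8958 × 4.21 = 3.77 mmol/L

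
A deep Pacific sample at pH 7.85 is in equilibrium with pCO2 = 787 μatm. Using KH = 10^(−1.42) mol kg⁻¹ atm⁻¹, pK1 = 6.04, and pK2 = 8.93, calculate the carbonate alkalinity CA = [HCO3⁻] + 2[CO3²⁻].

CA = 2.25 mmol/kg

[CO2*] = KH · pCO2 = 10^(−1.42) × 787×10^-6 = 2.992×10^-5 mol/kg
α₀ = 1/(1 + K1/[H⁺] + K1K2/[H⁺]²) = 1/(1 + 10^+1.81 + 10^+0.73) = 0.01410
DIC = [CO2*]/α₀ = 2.992×10^-5 / 0.01410 = 2.122 mmol/kg
CA = (α₁ + 2α₂)·DIC = (0.9102 + 2×0.07571) × 2.122 = 2.25 mmol/kg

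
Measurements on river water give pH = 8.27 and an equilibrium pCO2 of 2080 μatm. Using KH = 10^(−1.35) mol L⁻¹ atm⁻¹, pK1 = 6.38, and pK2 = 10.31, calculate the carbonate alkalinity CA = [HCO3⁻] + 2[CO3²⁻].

[CO2*] = KH · pCO2 = 10^(−1.35) × 2080×10^-6 = 9.291×10^-5 mol/L
α₀ = 1/(1 + K1/[H⁺] + K1K2/[H⁺]²) = 1/(1 + 10^+1.89 + 10^-0.15) = 0.01261
DIC = [CO2*]/α₀ = 9.291×10^-5 / 0.01261 = 7.371 mmol/L
CA = (α₁ + 2α₂)·DIC = (0.9785 + 2×0.008924) × 7.371 = 7.34 mmol/L

CA = 7.34 mmol/L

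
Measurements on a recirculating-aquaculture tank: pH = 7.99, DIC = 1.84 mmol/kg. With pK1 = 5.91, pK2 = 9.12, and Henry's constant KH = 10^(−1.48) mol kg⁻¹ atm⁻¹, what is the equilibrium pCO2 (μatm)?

α₀ = 1 / (1 + K1/[H⁺] + K1K2/[H⁺]²) = 1 / (1 + 10^+2.08 + 10^+0.95)
   = 1 / (1 + 120.23 + 8.9125) = 1/130.14 = 0.007684
[CO2*] = α₀ × DIC = 0.007684 × 1.84 = 0.01414 mmol/kg = 14.14 μmol/kg
pCO2 = [CO2*]/KH = 1.414×10^-5 / 3.311×10^-2 = 427 μatm

pCO2 = 427 μatm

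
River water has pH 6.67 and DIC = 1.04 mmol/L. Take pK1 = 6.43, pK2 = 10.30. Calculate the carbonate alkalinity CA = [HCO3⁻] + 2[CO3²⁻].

CA = [HCO3⁻] + 2[CO3²⁻] = (α₁ + 2α₂)·DIC
At pH 6.67: [H⁺]/K1 = 10^-0.24 = 0.57544, K2/[H⁺] = 10^-3.63 = 0.00023442
α₁ = 1/(1 + 0.57544 + 0.00023442) = 1/1.5757 = 0.6346; α₂ = α₁·K2/[H⁺] = 0.0001488
α₁ + 2α₂ = 0.6349
CA = 0.6349 × 1.04 = 0.660 mmol/L

CA = 0.660 mmol/L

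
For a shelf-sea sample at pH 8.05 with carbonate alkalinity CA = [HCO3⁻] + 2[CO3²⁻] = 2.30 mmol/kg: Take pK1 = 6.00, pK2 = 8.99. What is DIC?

DIC = 2.10 mmol/kg

CA = [HCO3⁻] + 2[CO3²⁻] = (α₁ + 2α₂)·DIC
At pH 8.05: [H⁺]/K1 = 10^-2.05 = 0.0089125, K2/[H⁺] = 10^-0.94 = 0.11482
α₁ = 1/(1 + 0.0089125 + 0.11482) = 1/1.1237 = 0.8899; α₂ = α₁·K2/[H⁺] = 0.1022
α₁ + 2α₂ = 1.0942
DIC = CA / (α₁ + 2α₂) = 2.30 / 1.0942 = 2.10 mmol/kg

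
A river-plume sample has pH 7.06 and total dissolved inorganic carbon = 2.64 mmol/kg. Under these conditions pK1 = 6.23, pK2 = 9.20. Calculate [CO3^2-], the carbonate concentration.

α₂ = 1 / (1 + [H⁺]/K2 + [H⁺]²/(K1K2)) = 1 / (1 + 10^+2.14 + 10^+1.31)
   = 1 / (1 + 138.04 + 20.417) = 1/159.46 = 0.006271
[CO3²⁻] = α₂ × DIC = 0.006271 × 2.64 = 0.0166 mmol/kg = 16.6 μmol/kg

[CO3²⁻] = 16.6 μmol/kg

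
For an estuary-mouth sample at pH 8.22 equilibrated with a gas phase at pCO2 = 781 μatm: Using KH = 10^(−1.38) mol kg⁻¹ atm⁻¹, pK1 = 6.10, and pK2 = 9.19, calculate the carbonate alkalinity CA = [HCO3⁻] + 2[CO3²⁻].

CA = 5.21 mmol/kg

[CO2*] = KH · pCO2 = 10^(−1.38) × 781×10^-6 = 3.256×10^-5 mol/kg
α₀ = 1/(1 + K1/[H⁺] + K1K2/[H⁺]²) = 1/(1 + 10^+2.12 + 10^+1.15) = 0.006805
DIC = [CO2*]/α₀ = 3.256×10^-5 / 0.006805 = 4.784 mmol/kg
CA = (α₁ + 2α₂)·DIC = (0.8971 + 2×0.09612) × 4.784 = 5.21 mmol/kg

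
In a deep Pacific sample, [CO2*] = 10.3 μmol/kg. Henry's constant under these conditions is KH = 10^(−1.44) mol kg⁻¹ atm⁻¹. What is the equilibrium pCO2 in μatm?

pCO2 = 284 μatm

KH = 10^(−1.44) = 3.631×10^-2 mol kg⁻¹ atm⁻¹
pCO2 = [CO2*]/KH = 10.3×10^-6 / 3.631×10^-2 = 2.84×10^-4 atm = 284 μatm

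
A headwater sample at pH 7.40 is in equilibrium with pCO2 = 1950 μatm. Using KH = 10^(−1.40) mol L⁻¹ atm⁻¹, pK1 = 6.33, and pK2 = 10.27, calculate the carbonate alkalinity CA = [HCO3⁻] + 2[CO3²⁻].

[CO2*] = KH · pCO2 = 10^(−1.40) × 1950×10^-6 = 7.763×10^-5 mol/L
α₀ = 1/(1 + K1/[H⁺] + K1K2/[H⁺]²) = 1/(1 + 10^+1.07 + 10^-1.80) = 0.07834
DIC = [CO2*]/α₀ = 7.763×10^-5 / 0.07834 = 0.9909 mmol/L
CA = (α₁ + 2α₂)·DIC = (0.9204 + 2×0.001242) × 0.9909 = 0.915 mmol/L

CA = 0.915 mmol/L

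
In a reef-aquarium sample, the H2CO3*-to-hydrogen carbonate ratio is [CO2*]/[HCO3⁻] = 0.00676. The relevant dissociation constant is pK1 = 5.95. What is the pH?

From K1 = [H⁺][HCO3⁻]/[CO2*]:  pH = pK1 − log₁₀([CO2*]/[HCO3⁻])
log₁₀(0.00676) = -2.170
pH = 5.95 − (-2.170) = 8.12

pH = 8.12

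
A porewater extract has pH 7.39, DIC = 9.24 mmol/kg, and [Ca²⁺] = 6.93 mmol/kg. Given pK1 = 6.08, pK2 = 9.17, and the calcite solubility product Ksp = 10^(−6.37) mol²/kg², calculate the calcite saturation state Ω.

α₂ = 1 / (1 + [H⁺]/K2 + [H⁺]²/(K1K2)) = 1 / (1 + 10^+1.78 + 10^+0.47)
   = 1 / (1 + 60.256 + 2.9512) = 1/64.207 = 0.01557
[CO3²⁻] = α₂ × DIC = 0.01557 × 9.24 = 0.1439 mmol/kg
Ksp = 10^(−6.37) = 4.266×10^-7
Ω = [Ca²⁺][CO3²⁻]/Ksp = (6.93×10^-3)(1.439×10^-4) / 4.266×10^-7 = 2.34

Ω = 2.34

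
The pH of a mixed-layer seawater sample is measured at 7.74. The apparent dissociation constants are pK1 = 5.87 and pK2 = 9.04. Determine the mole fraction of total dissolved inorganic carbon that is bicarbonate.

α₁ = 0.940

α₁ = 1 / (1 + [H⁺]/K1 + K2/[H⁺]) = 1 / (1 + 10^-1.87 + 10^-1.30)
   = 1 / (1 + 0.013490 + 0.050119) = 1/1.0636 = 0.9402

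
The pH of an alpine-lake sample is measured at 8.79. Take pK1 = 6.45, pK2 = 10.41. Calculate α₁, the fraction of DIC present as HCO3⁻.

α₁ = 1 / (1 + [H⁺]/K1 + K2/[H⁺]) = 1 / (1 + 10^-2.34 + 10^-1.62)
   = 1 / (1 + 0.0045709 + 0.023988) = 1/1.0286 = 0.9722

α₁ = 0.972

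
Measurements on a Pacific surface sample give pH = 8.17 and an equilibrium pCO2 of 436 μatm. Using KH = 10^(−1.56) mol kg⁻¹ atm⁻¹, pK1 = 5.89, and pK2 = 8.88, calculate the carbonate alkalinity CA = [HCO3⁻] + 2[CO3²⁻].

CA = 3.18 mmol/kg

[CO2*] = KH · pCO2 = 10^(−1.56) × 436×10^-6 = 1.201×10^-5 mol/kg
α₀ = 1/(1 + K1/[H⁺] + K1K2/[H⁺]²) = 1/(1 + 10^+2.28 + 10^+1.57) = 0.004373
DIC = [CO2*]/α₀ = 1.201×10^-5 / 0.004373 = 2.746 mmol/kg
CA = (α₁ + 2α₂)·DIC = (0.8332 + 2×0.1625) × 2.746 = 3.18 mmol/kg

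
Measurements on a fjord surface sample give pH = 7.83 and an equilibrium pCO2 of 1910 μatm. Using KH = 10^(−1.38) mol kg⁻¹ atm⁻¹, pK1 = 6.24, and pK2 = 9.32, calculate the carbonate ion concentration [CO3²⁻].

[CO3²⁻] = 0.100 mmol/kg

[CO2*] = KH · pCO2 = 10^(−1.38) × 1910×10^-6 = 7.962×10^-5 mol/kg
α₀ = 1/(1 + K1/[H⁺] + K1K2/[H⁺]²) = 1/(1 + 10^+1.59 + 10^+0.10) = 0.02429
DIC = [CO2*]/α₀ = 7.962×10^-5 / 0.02429 = 3.278 mmol/kg
[CO3²⁻] = α₂·DIC; α₂ = 0.03058, so [CO3²⁻] = 0.03058 × 3.278 = 0.100 mmol/kg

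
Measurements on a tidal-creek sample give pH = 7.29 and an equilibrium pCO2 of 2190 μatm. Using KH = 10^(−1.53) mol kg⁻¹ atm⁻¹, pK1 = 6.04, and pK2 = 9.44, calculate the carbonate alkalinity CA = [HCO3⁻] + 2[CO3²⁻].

CA = 1.17 mmol/kg

[CO2*] = KH · pCO2 = 10^(−1.53) × 2190×10^-6 = 6.463×10^-5 mol/kg
α₀ = 1/(1 + K1/[H⁺] + K1K2/[H⁺]²) = 1/(1 + 10^+1.25 + 10^-0.90) = 0.05289
DIC = [CO2*]/α₀ = 6.463×10^-5 / 0.05289 = 1.222 mmol/kg
CA = (α₁ + 2α₂)·DIC = (0.9405 + 2×0.006658) × 1.222 = 1.17 mmol/kg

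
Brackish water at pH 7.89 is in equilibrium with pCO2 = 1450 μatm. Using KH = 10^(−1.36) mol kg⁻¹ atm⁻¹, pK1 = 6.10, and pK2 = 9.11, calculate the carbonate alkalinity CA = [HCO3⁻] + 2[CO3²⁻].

[CO2*] = KH · pCO2 = 10^(−1.36) × 1450×10^-6 = 6.329×10^-5 mol/kg
α₀ = 1/(1 + K1/[H⁺] + K1K2/[H⁺]²) = 1/(1 + 10^+1.79 + 10^+0.57) = 0.01507
DIC = [CO2*]/α₀ = 6.329×10^-5 / 0.01507 = 4.201 mmol/kg
CA = (α₁ + 2α₂)·DIC = (0.9290 + 2×0.05598) × 4.201 = 4.37 mmol/kg

CA = 4.37 mmol/kg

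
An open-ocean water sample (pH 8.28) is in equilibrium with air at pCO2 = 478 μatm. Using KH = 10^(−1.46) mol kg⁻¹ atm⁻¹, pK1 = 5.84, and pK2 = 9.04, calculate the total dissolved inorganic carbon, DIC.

DIC = 5.37 mmol/kg

[CO2*] = KH · pCO2 = 10^(−1.46) × 478×10^-6 = 1.657×10^-5 mol/kg
α₀ = 1/(1 + K1/[H⁺] + K1K2/[H⁺]²) = 1/(1 + 10^+2.44 + 10^+1.68) = 0.003084
DIC = [CO2*]/α₀ = 1.657×10^-5 / 0.003084 = 5.37 mmol/kg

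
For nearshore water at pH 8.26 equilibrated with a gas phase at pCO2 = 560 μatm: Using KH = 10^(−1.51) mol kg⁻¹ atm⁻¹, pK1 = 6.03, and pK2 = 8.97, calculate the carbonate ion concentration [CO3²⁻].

[CO3²⁻] = 0.573 mmol/kg

[CO2*] = KH · pCO2 = 10^(−1.51) × 560×10^-6 = 1.731×10^-5 mol/kg
α₀ = 1/(1 + K1/[H⁺] + K1K2/[H⁺]²) = 1/(1 + 10^+2.23 + 10^+1.52) = 0.004903
DIC = [CO2*]/α₀ = 1.731×10^-5 / 0.004903 = 3.529 mmol/kg
[CO3²⁻] = α₂·DIC; α₂ = 0.1624, so [CO3²⁻] = 0.1624 × 3.529 = 0.573 mmol/kg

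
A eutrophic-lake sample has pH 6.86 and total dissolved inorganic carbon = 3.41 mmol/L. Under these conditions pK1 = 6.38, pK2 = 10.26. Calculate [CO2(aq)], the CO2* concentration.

α₀ = 1 / (1 + K1/[H⁺] + K1K2/[H⁺]²) = 1 / (1 + 10^+0.48 + 10^-2.92)
   = 1 / (1 + 3.0200 + 0.0012023) = 1/4.0212 = 0.2487
[CO2*] = α₀ × DIC = 0.2487 × 3.41 = 0.848 mmol/L

[CO2*] = 0.848 mmol/L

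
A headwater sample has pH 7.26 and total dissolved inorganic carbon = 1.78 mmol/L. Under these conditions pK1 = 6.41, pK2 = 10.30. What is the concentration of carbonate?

[CO3²⁻] = 1.42 μmol/L

α₂ = 1 / (1 + [H⁺]/K2 + [H⁺]²/(K1K2)) = 1 / (1 + 10^+3.04 + 10^+2.19)
   = 1 / (1 + 1096.5 + 154.88) = 1/1252.4 = 0.0007985
[CO3²⁻] = α₂ × DIC = 0.0007985 × 1.78 = 0.00142 mmol/L = 1.42 μmol/L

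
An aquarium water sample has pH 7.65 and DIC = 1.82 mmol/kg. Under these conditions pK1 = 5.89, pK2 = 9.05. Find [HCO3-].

α₁ = 1 / (1 + [H⁺]/K1 + K2/[H⁺]) = 1 / (1 + 10^-1.76 + 10^-1.40)
   = 1 / (1 + 0.017378 + 0.039811) = 1/1.0572 = 0.9459
[HCO3⁻] = α₁ × DIC = 0.9459 × 1.82 = 1.72 mmol/kg

[HCO3⁻] = 1.72 mmol/kg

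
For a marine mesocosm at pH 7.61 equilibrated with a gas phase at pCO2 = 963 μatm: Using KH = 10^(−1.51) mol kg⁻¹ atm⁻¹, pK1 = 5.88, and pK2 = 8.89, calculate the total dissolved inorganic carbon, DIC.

[CO2*] = KH · pCO2 = 10^(−1.51) × 963×10^-6 = 2.976×10^-5 mol/kg
α₀ = 1/(1 + K1/[H⁺] + K1K2/[H⁺]²) = 1/(1 + 10^+1.73 + 10^+0.45) = 0.01738
DIC = [CO2*]/α₀ = 2.976×10^-5 / 0.01738 = 1.71 mmol/kg

DIC = 1.71 mmol/kg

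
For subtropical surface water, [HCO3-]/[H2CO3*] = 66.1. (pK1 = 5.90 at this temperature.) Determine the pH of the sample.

From K1 = [H⁺][HCO3-]/[H2CO3*]:  pH = pK1 + log₁₀([HCO3-]/[H2CO3*])
log₁₀(66.1) = +1.820
pH = 5.90 + (+1.820) = 7.72

pH = 7.72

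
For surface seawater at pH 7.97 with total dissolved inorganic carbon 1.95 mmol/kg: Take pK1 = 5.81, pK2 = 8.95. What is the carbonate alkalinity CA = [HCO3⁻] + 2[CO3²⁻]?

CA = 2.12 mmol/kg

CA = [HCO3⁻] + 2[CO3²⁻] = (α₁ + 2α₂)·DIC
At pH 7.97: [H⁺]/K1 = 10^-2.16 = 0.0069183, K2/[H⁺] = 10^-0.98 = 0.10471
α₁ = 1/(1 + 0.0069183 + 0.10471) = 1/1.1116 = 0.8996; α₂ = α₁·K2/[H⁺] = 0.09420
α₁ + 2α₂ = 1.0880
CA = 1.0880 × 1.95 = 2.12 mmol/kg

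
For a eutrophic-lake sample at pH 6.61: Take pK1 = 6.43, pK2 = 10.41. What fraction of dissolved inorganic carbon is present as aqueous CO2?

α₀ = 0.398

α₀ = 1 / (1 + K1/[H⁺] + K1K2/[H⁺]²) = 1 / (1 + 10^+0.18 + 10^-3.62)
   = 1 / (1 + 1.5136 + 0.00023988) = 1/2.5138 = 0.3978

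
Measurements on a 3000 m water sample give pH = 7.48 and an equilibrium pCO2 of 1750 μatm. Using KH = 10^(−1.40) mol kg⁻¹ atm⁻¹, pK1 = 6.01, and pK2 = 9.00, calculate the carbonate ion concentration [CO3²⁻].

[CO2*] = KH · pCO2 = 10^(−1.40) × 1750×10^-6 = 6.967×10^-5 mol/kg
α₀ = 1/(1 + K1/[H⁺] + K1K2/[H⁺]²) = 1/(1 + 10^+1.47 + 10^-0.05) = 0.03184
DIC = [CO2*]/α₀ = 6.967×10^-5 / 0.03184 = 2.188 mmol/kg
[CO3²⁻] = α₂·DIC; α₂ = 0.02838, so [CO3²⁻] = 0.02838 × 2.188 = 0.0621 mmol/kg

[CO3²⁻] = 0.0621 mmol/kg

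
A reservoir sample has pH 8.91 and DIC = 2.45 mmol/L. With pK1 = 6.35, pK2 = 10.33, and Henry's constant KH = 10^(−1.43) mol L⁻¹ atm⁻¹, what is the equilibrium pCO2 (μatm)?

α₀ = 1 / (1 + K1/[H⁺] + K1K2/[H⁺]²) = 1 / (1 + 10^+2.56 + 10^+1.14)
   = 1 / (1 + 363.08 + 13.804) = 1/377.88 = 0.002646
[CO2*] = α₀ × DIC = 0.002646 × 2.45 = 0.006484 mmol/L = 6.484 μmol/L
pCO2 = [CO2*]/KH = 6.484×10^-6 / 3.715×10^-2 = 175 μatm

pCO2 = 175 μatm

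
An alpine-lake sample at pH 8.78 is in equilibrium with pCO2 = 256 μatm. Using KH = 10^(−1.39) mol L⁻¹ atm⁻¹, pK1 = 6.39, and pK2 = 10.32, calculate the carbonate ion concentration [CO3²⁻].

[CO3²⁻] = 0.0738 mmol/L

[CO2*] = KH · pCO2 = 10^(−1.39) × 256×10^-6 = 1.043×10^-5 mol/L
α₀ = 1/(1 + K1/[H⁺] + K1K2/[H⁺]²) = 1/(1 + 10^+2.39 + 10^+0.85) = 0.003944
DIC = [CO2*]/α₀ = 1.043×10^-5 / 0.003944 = 2.644 mmol/L
[CO3²⁻] = α₂·DIC; α₂ = 0.02792, so [CO3²⁻] = 0.02792 × 2.644 = 0.0738 mmol/L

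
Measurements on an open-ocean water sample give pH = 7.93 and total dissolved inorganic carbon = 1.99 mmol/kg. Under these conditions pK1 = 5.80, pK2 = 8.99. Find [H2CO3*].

α₀ = 1 / (1 + K1/[H⁺] + K1K2/[H⁺]²) = 1 / (1 + 10^+2.13 + 10^+1.07)
   = 1 / (1 + 134.90 + 11.749) = 1/147.65 = 0.006773
[CO2*] = α₀ × DIC = 0.006773 × 1.99 = 0.0135 mmol/kg = 13.5 μmol/kg

[CO2*] = 13.5 μmol/kg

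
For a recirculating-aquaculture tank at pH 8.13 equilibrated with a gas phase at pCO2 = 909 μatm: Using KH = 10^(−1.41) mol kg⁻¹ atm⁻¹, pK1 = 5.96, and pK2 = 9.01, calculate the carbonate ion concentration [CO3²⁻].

[CO3²⁻] = 0.690 mmol/kg

[CO2*] = KH · pCO2 = 10^(−1.41) × 909×10^-6 = 3.536×10^-5 mol/kg
α₀ = 1/(1 + K1/[H⁺] + K1K2/[H⁺]²) = 1/(1 + 10^+2.17 + 10^+1.29) = 0.005938
DIC = [CO2*]/α₀ = 3.536×10^-5 / 0.005938 = 5.956 mmol/kg
[CO3²⁻] = α₂·DIC; α₂ = 0.1158, so [CO3²⁻] = 0.1158 × 5.956 = 0.690 mmol/kg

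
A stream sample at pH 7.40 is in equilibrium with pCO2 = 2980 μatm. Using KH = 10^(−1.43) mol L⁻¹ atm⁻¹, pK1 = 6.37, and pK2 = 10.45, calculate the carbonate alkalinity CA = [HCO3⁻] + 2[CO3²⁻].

CA = 1.19 mmol/L

[CO2*] = KH · pCO2 = 10^(−1.43) × 2980×10^-6 = 1.107×10^-4 mol/L
α₀ = 1/(1 + K1/[H⁺] + K1K2/[H⁺]²) = 1/(1 + 10^+1.03 + 10^-2.02) = 0.08529
DIC = [CO2*]/α₀ = 1.107×10^-4 / 0.08529 = 1.298 mmol/L
CA = (α₁ + 2α₂)·DIC = (0.9139 + 2×0.0008145) × 1.298 = 1.19 mmol/L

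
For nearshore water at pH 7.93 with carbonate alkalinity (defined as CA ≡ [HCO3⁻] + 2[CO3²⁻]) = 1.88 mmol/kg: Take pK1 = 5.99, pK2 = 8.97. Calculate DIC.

CA = [HCO3⁻] + 2[CO3²⁻] = (α₁ + 2α₂)·DIC
At pH 7.93: [H⁺]/K1 = 10^-1.94 = 0.011482, K2/[H⁺] = 10^-1.04 = 0.091201
α₁ = 1/(1 + 0.011482 + 0.091201) = 1/1.1027 = 0.9069; α₂ = α₁·K2/[H⁺] = 0.08271
α₁ + 2α₂ = 1.0723
DIC = CA / (α₁ + 2α₂) = 1.88 / 1.0723 = 1.75 mmol/kg

DIC = 1.75 mmol/kg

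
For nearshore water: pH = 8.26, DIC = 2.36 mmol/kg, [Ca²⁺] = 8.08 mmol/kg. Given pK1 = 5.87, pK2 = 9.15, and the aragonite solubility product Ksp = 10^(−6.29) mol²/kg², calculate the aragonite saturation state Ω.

α₂ = 1 / (1 + [H⁺]/K2 + [H⁺]²/(K1K2)) = 1 / (1 + 10^+0.89 + 10^-1.50)
   = 1 / (1 + 7.7625 + 0.031623) = 1/8.7941 = 0.1137
[CO3²⁻] = α₂ × DIC = 0.1137 × 2.36 = 0.2684 mmol/kg
Ksp = 10^(−6.29) = 5.129×10^-7
Ω = [Ca²⁺][CO3²⁻]/Ksp = (8.08×10^-3)(2.684×10^-4) / 5.129×10^-7 = 4.23

Ω = 4.23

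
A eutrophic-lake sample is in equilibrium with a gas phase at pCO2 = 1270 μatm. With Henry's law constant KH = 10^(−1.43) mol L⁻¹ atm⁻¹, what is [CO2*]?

[CO2*] = 47.2 μmol/L

KH = 10^(−1.43) = 3.715×10^-2 mol L⁻¹ atm⁻¹
[CO2*] = KH · pCO2 = 3.715×10^-2 × 1270×10^-6 atm = 4.72×10^-5 mol/L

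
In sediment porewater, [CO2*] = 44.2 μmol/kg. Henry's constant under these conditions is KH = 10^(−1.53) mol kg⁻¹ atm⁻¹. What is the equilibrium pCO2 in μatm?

KH = 10^(−1.53) = 2.951×10^-2 mol kg⁻¹ atm⁻¹
pCO2 = [CO2*]/KH = 44.2×10^-6 / 2.951×10^-2 = 1.50×10^-3 atm = 1500 μatm

pCO2 = 1500 μatm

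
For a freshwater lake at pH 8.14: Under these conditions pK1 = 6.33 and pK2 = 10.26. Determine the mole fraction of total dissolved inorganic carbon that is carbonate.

α₂ = 1 / (1 + [H⁺]/K2 + [H⁺]²/(K1K2)) = 1 / (1 + 10^+2.12 + 10^+0.31)
   = 1 / (1 + 131.83 + 2.0417) = 1/134.87 = 0.007415

α₂ = 0.00741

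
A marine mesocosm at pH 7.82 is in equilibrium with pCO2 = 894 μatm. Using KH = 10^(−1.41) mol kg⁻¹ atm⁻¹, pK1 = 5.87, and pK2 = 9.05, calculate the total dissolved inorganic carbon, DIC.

[CO2*] = KH · pCO2 = 10^(−1.41) × 894×10^-6 = 3.478×10^-5 mol/kg
α₀ = 1/(1 + K1/[H⁺] + K1K2/[H⁺]²) = 1/(1 + 10^+1.95 + 10^+0.72) = 0.01049
DIC = [CO2*]/α₀ = 3.478×10^-5 / 0.01049 = 3.32 mmol/kg

DIC = 3.32 mmol/kg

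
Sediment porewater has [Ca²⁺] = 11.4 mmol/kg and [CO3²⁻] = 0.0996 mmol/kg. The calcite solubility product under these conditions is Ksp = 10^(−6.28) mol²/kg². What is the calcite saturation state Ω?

Ksp = 10^(−6.28) = 5.248×10^-7
Ω = [Ca²⁺][CO3²⁻]/Ksp = (11.4×10^-3)(0.0996×10^-3) / 5.248×10^-7 = 2.16

Ω = 2.16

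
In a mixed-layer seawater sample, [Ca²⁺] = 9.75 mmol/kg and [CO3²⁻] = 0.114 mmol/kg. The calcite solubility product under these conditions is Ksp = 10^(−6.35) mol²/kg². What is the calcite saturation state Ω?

Ω = 2.49

Ksp = 10^(−6.35) = 4.467×10^-7
Ω = [Ca²⁺][CO3²⁻]/Ksp = (9.75×10^-3)(0.114×10^-3) / 4.467×10^-7 = 2.49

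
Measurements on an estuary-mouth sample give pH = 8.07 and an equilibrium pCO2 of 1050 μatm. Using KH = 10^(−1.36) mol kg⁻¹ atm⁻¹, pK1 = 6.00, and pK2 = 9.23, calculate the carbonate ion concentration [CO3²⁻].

[CO2*] = KH · pCO2 = 10^(−1.36) × 1050×10^-6 = 4.583×10^-5 mol/kg
α₀ = 1/(1 + K1/[H⁺] + K1K2/[H⁺]²) = 1/(1 + 10^+2.07 + 10^+0.91) = 0.007898
DIC = [CO2*]/α₀ = 4.583×10^-5 / 0.007898 = 5.803 mmol/kg
[CO3²⁻] = α₂·DIC; α₂ = 0.06420, so [CO3²⁻] = 0.06420 × 5.803 = 0.373 mmol/kg

[CO3²⁻] = 0.373 mmol/kg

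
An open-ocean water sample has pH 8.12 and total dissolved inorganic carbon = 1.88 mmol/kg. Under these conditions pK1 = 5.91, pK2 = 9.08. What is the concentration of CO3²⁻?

α₂ = 1 / (1 + [H⁺]/K2 + [H⁺]²/(K1K2)) = 1 / (1 + 10^+0.96 + 10^-1.25)
   = 1 / (1 + 9.1201 + 0.056234) = 1/10.176 = 0.09827
[CO3²⁻] = α₂ × DIC = 0.09827 × 1.88 = 0.185 mmol/kg

[CO3²⁻] = 0.185 mmol/kg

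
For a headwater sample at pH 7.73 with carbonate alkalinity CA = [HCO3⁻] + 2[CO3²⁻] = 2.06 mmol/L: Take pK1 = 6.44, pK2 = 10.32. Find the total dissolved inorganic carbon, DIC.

CA = [HCO3⁻] + 2[CO3²⁻] = (α₁ + 2α₂)·DIC
At pH 7.73: [H⁺]/K1 = 10^-1.29 = 0.051286, K2/[H⁺] = 10^-2.59 = 0.0025704
α₁ = 1/(1 + 0.051286 + 0.0025704) = 1/1.0539 = 0.9489; α₂ = α₁·K2/[H⁺] = 0.002439
α₁ + 2α₂ = 0.9538
DIC = CA / (α₁ + 2α₂) = 2.06 / 0.9538 = 2.16 mmol/L

DIC = 2.16 mmol/L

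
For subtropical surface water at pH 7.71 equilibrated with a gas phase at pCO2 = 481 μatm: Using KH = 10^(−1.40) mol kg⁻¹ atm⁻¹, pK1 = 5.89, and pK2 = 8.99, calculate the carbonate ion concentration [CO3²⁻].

[CO3²⁻] = 0.0664 mmol/kg

[CO2*] = KH · pCO2 = 10^(−1.40) × 481×10^-6 = 1.915×10^-5 mol/kg
α₀ = 1/(1 + K1/[H⁺] + K1K2/[H⁺]²) = 1/(1 + 10^+1.82 + 10^+0.54) = 0.01418
DIC = [CO2*]/α₀ = 1.915×10^-5 / 0.01418 = 1.351 mmol/kg
[CO3²⁻] = α₂·DIC; α₂ = 0.04916, so [CO3²⁻] = 0.04916 × 1.351 = 0.0664 mmol/kg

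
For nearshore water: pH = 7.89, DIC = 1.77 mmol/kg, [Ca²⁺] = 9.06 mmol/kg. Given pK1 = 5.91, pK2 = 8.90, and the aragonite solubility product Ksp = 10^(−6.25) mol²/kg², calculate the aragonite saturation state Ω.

Ω = 2.51

α₂ = 1 / (1 + [H⁺]/K2 + [H⁺]²/(K1K2)) = 1 / (1 + 10^+1.01 + 10^-0.97)
   = 1 / (1 + 10.233 + 0.10715) = 1/11.340 = 0.08818
[CO3²⁻] = α₂ × DIC = 0.08818 × 1.77 = 0.1561 mmol/kg
Ksp = 10^(−6.25) = 5.623×10^-7
Ω = [Ca²⁺][CO3²⁻]/Ksp = (9.06×10^-3)(1.561×10^-4) / 5.623×10^-7 = 2.51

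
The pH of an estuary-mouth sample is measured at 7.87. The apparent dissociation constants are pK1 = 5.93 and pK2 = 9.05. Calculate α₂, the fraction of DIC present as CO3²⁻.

α₂ = 0.0613

α₂ = 1 / (1 + [H⁺]/K2 + [H⁺]²/(K1K2)) = 1 / (1 + 10^+1.18 + 10^-0.76)
   = 1 / (1 + 15.136 + 0.17378) = 1/16.309 = 0.06131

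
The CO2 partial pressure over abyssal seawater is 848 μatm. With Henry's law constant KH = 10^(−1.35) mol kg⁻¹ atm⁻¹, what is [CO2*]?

KH = 10^(−1.35) = 4.467×10^-2 mol kg⁻¹ atm⁻¹
[CO2*] = KH · pCO2 = 4.467×10^-2 × 848×10^-6 atm = 3.79×10^-5 mol/kg

[CO2*] = 37.9 μmol/kg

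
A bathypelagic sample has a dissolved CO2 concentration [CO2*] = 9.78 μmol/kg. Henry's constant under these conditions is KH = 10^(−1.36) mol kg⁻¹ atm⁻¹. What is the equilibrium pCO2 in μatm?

pCO2 = 224 μatm

KH = 10^(−1.36) = 4.365×10^-2 mol kg⁻¹ atm⁻¹
pCO2 = [CO2*]/KH = 9.78×10^-6 / 4.365×10^-2 = 2.24×10^-4 atm = 224 μatm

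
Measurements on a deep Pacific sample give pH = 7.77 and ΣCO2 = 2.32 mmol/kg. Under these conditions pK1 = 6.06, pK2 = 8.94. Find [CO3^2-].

α₂ = 1 / (1 + [H⁺]/K2 + [H⁺]²/(K1K2)) = 1 / (1 + 10^+1.17 + 10^-0.54)
   = 1 / (1 + 14.791 + 0.28840) = 1/16.079 = 0.06219
[CO3²⁻] = α₂ × DIC = 0.06219 × 2.32 = 0.144 mmol/kg

[CO3²⁻] = 0.144 mmol/kg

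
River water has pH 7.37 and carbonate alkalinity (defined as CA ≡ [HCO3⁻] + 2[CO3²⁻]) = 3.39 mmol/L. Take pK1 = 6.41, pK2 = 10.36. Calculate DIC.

DIC = 3.76 mmol/L

CA = [HCO3⁻] + 2[CO3²⁻] = (α₁ + 2α₂)·DIC
At pH 7.37: [H⁺]/K1 = 10^-0.96 = 0.10965, K2/[H⁺] = 10^-2.99 = 0.0010233
α₁ = 1/(1 + 0.10965 + 0.0010233) = 1/1.1107 = 0.9004; α₂ = α₁·K2/[H⁺] = 0.0009213
α₁ + 2α₂ = 0.9022
DIC = CA / (α₁ + 2α₂) = 3.39 / 0.9022 = 3.76 mmol/L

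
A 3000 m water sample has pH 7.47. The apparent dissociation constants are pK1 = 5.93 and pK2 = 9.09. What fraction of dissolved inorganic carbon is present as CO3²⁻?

α₂ = 0.0228

α₂ = 1 / (1 + [H⁺]/K2 + [H⁺]²/(K1K2)) = 1 / (1 + 10^+1.62 + 10^+0.08)
   = 1 / (1 + 41.687 + 1.2023) = 1/43.889 = 0.02278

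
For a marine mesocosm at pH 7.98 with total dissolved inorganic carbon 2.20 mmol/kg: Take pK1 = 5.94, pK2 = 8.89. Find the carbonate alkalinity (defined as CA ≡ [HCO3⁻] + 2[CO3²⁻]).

CA = 2.42 mmol/kg

CA = [HCO3⁻] + 2[CO3²⁻] = (α₁ + 2α₂)·DIC
At pH 7.98: [H⁺]/K1 = 10^-2.04 = 0.0091201, K2/[H⁺] = 10^-0.91 = 0.12303
α₁ = 1/(1 + 0.0091201 + 0.12303) = 1/1.1321 = 0.8833; α₂ = α₁·K2/[H⁺] = 0.1087
α₁ + 2α₂ = 1.1006
CA = 1.1006 × 2.20 = 2.42 mmol/kg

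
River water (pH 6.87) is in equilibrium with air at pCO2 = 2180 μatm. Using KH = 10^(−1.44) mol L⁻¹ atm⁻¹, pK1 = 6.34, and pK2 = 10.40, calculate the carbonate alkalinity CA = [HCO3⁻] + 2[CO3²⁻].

CA = 0.268 mmol/L

[CO2*] = KH · pCO2 = 10^(−1.44) × 2180×10^-6 = 7.915×10^-5 mol/L
α₀ = 1/(1 + K1/[H⁺] + K1K2/[H⁺]²) = 1/(1 + 10^+0.53 + 10^-3.00) = 0.2278
DIC = [CO2*]/α₀ = 7.915×10^-5 / 0.2278 = 0.3474 mmol/L
CA = (α₁ + 2α₂)·DIC = (0.7720 + 2×0.0002278) × 0.3474 = 0.268 mmol/L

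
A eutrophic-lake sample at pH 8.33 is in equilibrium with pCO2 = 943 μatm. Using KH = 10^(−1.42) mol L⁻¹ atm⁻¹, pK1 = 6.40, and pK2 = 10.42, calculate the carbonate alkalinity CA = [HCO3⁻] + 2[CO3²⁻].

[CO2*] = KH · pCO2 = 10^(−1.42) × 943×10^-6 = 3.585×10^-5 mol/L
α₀ = 1/(1 + K1/[H⁺] + K1K2/[H⁺]²) = 1/(1 + 10^+1.93 + 10^-0.16) = 0.01152
DIC = [CO2*]/α₀ = 3.585×10^-5 / 0.01152 = 3.112 mmol/L
CA = (α₁ + 2α₂)·DIC = (0.9805 + 2×0.007970) × 3.112 = 3.10 mmol/L

CA = 3.10 mmol/L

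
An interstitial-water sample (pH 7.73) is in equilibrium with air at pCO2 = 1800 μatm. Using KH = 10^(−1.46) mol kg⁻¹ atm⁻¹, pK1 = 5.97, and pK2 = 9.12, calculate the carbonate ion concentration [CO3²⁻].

[CO2*] = KH · pCO2 = 10^(−1.46) × 1800×10^-6 = 6.241×10^-5 mol/kg
α₀ = 1/(1 + K1/[H⁺] + K1K2/[H⁺]²) = 1/(1 + 10^+1.76 + 10^+0.37) = 0.01642
DIC = [CO2*]/α₀ = 6.241×10^-5 / 0.01642 = 3.800 mmol/kg
[CO3²⁻] = α₂·DIC; α₂ = 0.03850, so [CO3²⁻] = 0.03850 × 3.800 = 0.146 mmol/kg

[CO3²⁻] = 0.146 mmol/kg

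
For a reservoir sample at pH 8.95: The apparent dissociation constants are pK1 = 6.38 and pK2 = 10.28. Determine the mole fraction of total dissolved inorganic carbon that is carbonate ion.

α₂ = 0.0446

α₂ = 1 / (1 + [H⁺]/K2 + [H⁺]²/(K1K2)) = 1 / (1 + 10^+1.33 + 10^-1.24)
   = 1 / (1 + 21.380 + 0.057544) = 1/22.437 = 0.04457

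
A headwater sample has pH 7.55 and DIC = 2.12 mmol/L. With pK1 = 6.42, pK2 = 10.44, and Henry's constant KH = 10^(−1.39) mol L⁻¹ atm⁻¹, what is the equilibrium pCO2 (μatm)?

pCO2 = 3590 μatm

α₀ = 1 / (1 + K1/[H⁺] + K1K2/[H⁺]²) = 1 / (1 + 10^+1.13 + 10^-1.76)
   = 1 / (1 + 13.490 + 0.017378) = 1/14.507 = 0.06893
[CO2*] = α₀ × DIC = 0.06893 × 2.12 = 0.1461 mmol/L
pCO2 = [CO2*]/KH = 1.461×10^-4 / 4.074×10^-2 = 3590 μatm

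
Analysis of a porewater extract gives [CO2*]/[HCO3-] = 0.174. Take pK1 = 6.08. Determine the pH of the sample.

From K1 = [H⁺][HCO3-]/[CO2*]:  pH = pK1 − log₁₀([CO2*]/[HCO3-])
log₁₀(0.174) = -0.759
pH = 6.08 − (-0.759) = 6.84

pH = 6.84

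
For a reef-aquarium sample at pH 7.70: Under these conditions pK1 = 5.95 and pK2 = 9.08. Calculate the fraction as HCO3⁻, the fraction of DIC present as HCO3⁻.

α₁ = 0.944

α₁ = 1 / (1 + [H⁺]/K1 + K2/[H⁺]) = 1 / (1 + 10^-1.75 + 10^-1.38)
   = 1 / (1 + 0.017783 + 0.041687) = 1/1.0595 = 0.9439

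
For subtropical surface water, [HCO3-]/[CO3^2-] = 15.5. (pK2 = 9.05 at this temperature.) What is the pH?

pH = 7.86

From K2 = [H⁺][CO3^2-]/[HCO3-]:  pH = pK2 − log₁₀([HCO3-]/[CO3^2-])
log₁₀(15.5) = +1.190
pH = 9.05 − (+1.190) = 7.86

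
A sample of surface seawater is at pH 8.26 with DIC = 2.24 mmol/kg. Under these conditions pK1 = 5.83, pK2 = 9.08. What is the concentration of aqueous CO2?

α₀ = 1 / (1 + K1/[H⁺] + K1K2/[H⁺]²) = 1 / (1 + 10^+2.43 + 10^+1.61)
   = 1 / (1 + 269.15 + 40.738) = 1/310.89 = 0.003217
[CO2*] = α₀ × DIC = 0.003217 × 2.24 = 0.00721 mmol/kg = 7.21 μmol/kg

[CO2*] = 7.21 μmol/kg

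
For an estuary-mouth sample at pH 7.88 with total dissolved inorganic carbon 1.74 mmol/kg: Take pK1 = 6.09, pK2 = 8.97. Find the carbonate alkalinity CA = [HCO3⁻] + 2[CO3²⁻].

CA = 1.84 mmol/kg

CA = [HCO3⁻] + 2[CO3²⁻] = (α₁ + 2α₂)·DIC
At pH 7.88: [H⁺]/K1 = 10^-1.79 = 0.016218, K2/[H⁺] = 10^-1.09 = 0.081283
α₁ = 1/(1 + 0.016218 + 0.081283) = 1/1.0975 = 0.9112; α₂ = α₁·K2/[H⁺] = 0.07406
α₁ + 2α₂ = 1.0593
CA = 1.0593 × 1.74 = 1.84 mmol/kg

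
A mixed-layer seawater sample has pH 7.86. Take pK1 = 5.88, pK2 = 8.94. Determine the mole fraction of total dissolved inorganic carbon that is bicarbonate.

α₁ = 1 / (1 + [H⁺]/K1 + K2/[H⁺]) = 1 / (1 + 10^-1.98 + 10^-1.08)
   = 1 / (1 + 0.010471 + 0.083176) = 1/1.0936 = 0.9144

α₁ = 0.914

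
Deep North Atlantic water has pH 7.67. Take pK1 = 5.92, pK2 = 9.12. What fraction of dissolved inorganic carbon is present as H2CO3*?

α₀ = 0.0169

α₀ = 1 / (1 + K1/[H⁺] + K1K2/[H⁺]²) = 1 / (1 + 10^+1.75 + 10^+0.30)
   = 1 / (1 + 56.234 + 1.9953) = 1/59.229 = 0.01688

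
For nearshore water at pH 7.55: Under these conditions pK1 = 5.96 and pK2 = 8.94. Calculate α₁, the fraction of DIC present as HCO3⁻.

α₁ = 1 / (1 + [H⁺]/K1 + K2/[H⁺]) = 1 / (1 + 10^-1.59 + 10^-1.39)
   = 1 / (1 + 0.025704 + 0.040738) = 1/1.0664 = 0.9377

α₁ = 0.938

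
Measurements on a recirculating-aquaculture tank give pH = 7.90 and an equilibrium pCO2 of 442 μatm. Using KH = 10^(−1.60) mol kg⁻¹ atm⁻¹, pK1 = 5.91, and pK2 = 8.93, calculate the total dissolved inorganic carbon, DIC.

DIC = 1.20 mmol/kg

[CO2*] = KH · pCO2 = 10^(−1.60) × 442×10^-6 = 1.110×10^-5 mol/kg
α₀ = 1/(1 + K1/[H⁺] + K1K2/[H⁺]²) = 1/(1 + 10^+1.99 + 10^+0.96) = 0.009273
DIC = [CO2*]/α₀ = 1.110×10^-5 / 0.009273 = 1.20 mmol/kg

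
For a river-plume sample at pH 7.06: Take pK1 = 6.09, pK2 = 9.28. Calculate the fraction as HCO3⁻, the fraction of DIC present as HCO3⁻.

α₁ = 0.898

α₁ = 1 / (1 + [H⁺]/K1 + K2/[H⁺]) = 1 / (1 + 10^-0.97 + 10^-2.22)
   = 1 / (1 + 0.10715 + 0.0060256) = 1/1.1132 = 0.8983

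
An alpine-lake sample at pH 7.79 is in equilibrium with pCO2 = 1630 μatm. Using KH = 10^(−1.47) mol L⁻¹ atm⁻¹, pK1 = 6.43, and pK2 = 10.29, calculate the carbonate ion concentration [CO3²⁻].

[CO3²⁻] = 4.00 μmol/L

[CO2*] = KH · pCO2 = 10^(−1.47) × 1630×10^-6 = 5.523×10^-5 mol/L
α₀ = 1/(1 + K1/[H⁺] + K1K2/[H⁺]²) = 1/(1 + 10^+1.36 + 10^-1.14) = 0.04170
DIC = [CO2*]/α₀ = 5.523×10^-5 / 0.04170 = 1.325 mmol/L
[CO3²⁻] = α₂·DIC; α₂ = 0.003021, so [CO3²⁻] = 0.003021 × 1.325 = 0.00400 mmol/L = 4.00 μmol/L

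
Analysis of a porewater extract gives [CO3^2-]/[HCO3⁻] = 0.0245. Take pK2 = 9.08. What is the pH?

pH = 7.47

From K2 = [H⁺][CO3^2-]/[HCO3⁻]:  pH = pK2 + log₁₀([CO3^2-]/[HCO3⁻])
log₁₀(0.0245) = -1.611
pH = 9.08 + (-1.611) = 7.47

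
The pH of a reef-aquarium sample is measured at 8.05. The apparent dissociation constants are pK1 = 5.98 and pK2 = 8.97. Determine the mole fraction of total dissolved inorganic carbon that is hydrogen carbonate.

α₁ = 1 / (1 + [H⁺]/K1 + K2/[H⁺]) = 1 / (1 + 10^-2.07 + 10^-0.92)
   = 1 / (1 + 0.0085114 + 0.12023) = 1/1.1287 = 0.8859

α₁ = 0.886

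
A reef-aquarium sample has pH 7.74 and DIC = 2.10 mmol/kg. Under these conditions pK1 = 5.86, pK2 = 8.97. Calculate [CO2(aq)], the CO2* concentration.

α₀ = 1 / (1 + K1/[H⁺] + K1K2/[H⁺]²) = 1 / (1 + 10^+1.88 + 10^+0.65)
   = 1 / (1 + 75.858 + 4.4668) = 1/81.325 = 0.01230
[CO2*] = α₀ × DIC = 0.01230 × 2.10 = 0.0258 mmol/kg

[CO2*] = 0.0258 mmol/kg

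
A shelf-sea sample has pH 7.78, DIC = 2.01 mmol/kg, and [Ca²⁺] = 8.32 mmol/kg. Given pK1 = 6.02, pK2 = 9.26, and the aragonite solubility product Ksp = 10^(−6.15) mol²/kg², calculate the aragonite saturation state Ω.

α₂ = 1 / (1 + [H⁺]/K2 + [H⁺]²/(K1K2)) = 1 / (1 + 10^+1.48 + 10^-0.28)
   = 1 / (1 + 30.200 + 0.52481) = 1/31.724 = 0.03152
[CO3²⁻] = α₂ × DIC = 0.03152 × 2.01 = 0.06336 mmol/kg
Ksp = 10^(−6.15) = 7.079×10^-7
Ω = [Ca²⁺][CO3²⁻]/Ksp = (8.32×10^-3)(6.336×10^-5) / 7.079×10^-7 = 0.745

Ω = 0.745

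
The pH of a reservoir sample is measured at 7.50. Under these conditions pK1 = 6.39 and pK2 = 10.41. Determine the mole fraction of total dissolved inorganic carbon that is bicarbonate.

α₁ = 0.927

α₁ = 1 / (1 + [H⁺]/K1 + K2/[H⁺]) = 1 / (1 + 10^-1.11 + 10^-2.91)
   = 1 / (1 + 0.077625 + 0.0012303) = 1/1.0789 = 0.9269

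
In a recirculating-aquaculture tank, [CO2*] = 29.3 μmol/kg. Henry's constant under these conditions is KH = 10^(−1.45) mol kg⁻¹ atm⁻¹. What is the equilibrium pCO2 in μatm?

KH = 10^(−1.45) = 3.548×10^-2 mol kg⁻¹ atm⁻¹
pCO2 = [CO2*]/KH = 29.3×10^-6 / 3.548×10^-2 = 8.26×10^-4 atm = 826 μatm

pCO2 = 826 μatm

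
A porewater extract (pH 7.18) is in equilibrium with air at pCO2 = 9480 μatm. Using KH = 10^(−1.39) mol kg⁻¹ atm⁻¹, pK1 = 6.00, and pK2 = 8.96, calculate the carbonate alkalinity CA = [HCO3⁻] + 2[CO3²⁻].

[CO2*] = KH · pCO2 = 10^(−1.39) × 9480×10^-6 = 3.862×10^-4 mol/kg
α₀ = 1/(1 + K1/[H⁺] + K1K2/[H⁺]²) = 1/(1 + 10^+1.18 + 10^-0.60) = 0.06102
DIC = [CO2*]/α₀ = 3.862×10^-4 / 0.06102 = 6.329 mmol/kg
CA = (α₁ + 2α₂)·DIC = (0.9236 + 2×0.01533) × 6.329 = 6.04 mmol/kg

CA = 6.04 mmol/kg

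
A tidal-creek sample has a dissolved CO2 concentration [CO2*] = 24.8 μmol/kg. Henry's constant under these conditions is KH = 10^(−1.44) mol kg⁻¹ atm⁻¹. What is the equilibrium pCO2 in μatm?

pCO2 = 683 μatm

KH = 10^(−1.44) = 3.631×10^-2 mol kg⁻¹ atm⁻¹
pCO2 = [CO2*]/KH = 24.8×10^-6 / 3.631×10^-2 = 6.83×10^-4 atm = 683 μatm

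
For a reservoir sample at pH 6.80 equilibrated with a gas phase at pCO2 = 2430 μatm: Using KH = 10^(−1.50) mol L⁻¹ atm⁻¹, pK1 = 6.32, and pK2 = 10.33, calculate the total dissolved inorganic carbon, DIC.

DIC = 0.309 mmol/L

[CO2*] = KH · pCO2 = 10^(−1.50) × 2430×10^-6 = 7.684×10^-5 mol/L
α₀ = 1/(1 + K1/[H⁺] + K1K2/[H⁺]²) = 1/(1 + 10^+0.48 + 10^-3.05) = 0.2487
DIC = [CO2*]/α₀ = 7.684×10^-5 / 0.2487 = 0.309 mmol/L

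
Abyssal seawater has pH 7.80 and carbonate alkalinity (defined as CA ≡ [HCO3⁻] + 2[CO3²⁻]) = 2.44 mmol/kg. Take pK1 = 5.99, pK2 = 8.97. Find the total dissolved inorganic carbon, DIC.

DIC = 2.33 mmol/kg

CA = [HCO3⁻] + 2[CO3²⁻] = (α₁ + 2α₂)·DIC
At pH 7.80: [H⁺]/K1 = 10^-1.81 = 0.015488, K2/[H⁺] = 10^-1.17 = 0.067608
α₁ = 1/(1 + 0.015488 + 0.067608) = 1/1.0831 = 0.9233; α₂ = α₁·K2/[H⁺] = 0.06242
α₁ + 2α₂ = 1.0481
DIC = CA / (α₁ + 2α₂) = 2.44 / 1.0481 = 2.33 mmol/kg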